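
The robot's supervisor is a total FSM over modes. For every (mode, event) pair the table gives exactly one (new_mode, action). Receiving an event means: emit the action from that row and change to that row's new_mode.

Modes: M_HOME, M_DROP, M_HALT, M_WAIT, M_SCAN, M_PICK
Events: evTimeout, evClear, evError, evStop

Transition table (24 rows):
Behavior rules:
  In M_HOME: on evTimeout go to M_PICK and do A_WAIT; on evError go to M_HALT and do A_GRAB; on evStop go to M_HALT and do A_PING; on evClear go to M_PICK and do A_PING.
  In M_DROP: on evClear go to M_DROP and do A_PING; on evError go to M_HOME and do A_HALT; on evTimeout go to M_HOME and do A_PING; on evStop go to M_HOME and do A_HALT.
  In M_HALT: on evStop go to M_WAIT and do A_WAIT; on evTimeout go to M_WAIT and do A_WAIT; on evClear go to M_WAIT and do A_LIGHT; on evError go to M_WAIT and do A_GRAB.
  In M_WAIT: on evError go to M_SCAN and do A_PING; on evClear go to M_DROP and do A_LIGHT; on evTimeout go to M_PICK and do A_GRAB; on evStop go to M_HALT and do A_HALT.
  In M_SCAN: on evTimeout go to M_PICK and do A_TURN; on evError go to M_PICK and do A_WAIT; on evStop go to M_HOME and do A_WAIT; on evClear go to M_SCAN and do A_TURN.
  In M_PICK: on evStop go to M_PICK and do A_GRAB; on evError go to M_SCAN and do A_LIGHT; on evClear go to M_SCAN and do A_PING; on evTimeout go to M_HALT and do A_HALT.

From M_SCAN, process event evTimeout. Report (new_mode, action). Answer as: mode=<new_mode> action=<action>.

current mode = M_SCAN; filter table to that mode:
  (M_SCAN, evTimeout) → (M_PICK, A_TURN)  ← event matches
  (M_SCAN, evError) → (M_PICK, A_WAIT)
  (M_SCAN, evStop) → (M_HOME, A_WAIT)
  (M_SCAN, evClear) → (M_SCAN, A_TURN)
event = evTimeout selects (M_PICK, A_TURN)

mode=M_PICK action=A_TURN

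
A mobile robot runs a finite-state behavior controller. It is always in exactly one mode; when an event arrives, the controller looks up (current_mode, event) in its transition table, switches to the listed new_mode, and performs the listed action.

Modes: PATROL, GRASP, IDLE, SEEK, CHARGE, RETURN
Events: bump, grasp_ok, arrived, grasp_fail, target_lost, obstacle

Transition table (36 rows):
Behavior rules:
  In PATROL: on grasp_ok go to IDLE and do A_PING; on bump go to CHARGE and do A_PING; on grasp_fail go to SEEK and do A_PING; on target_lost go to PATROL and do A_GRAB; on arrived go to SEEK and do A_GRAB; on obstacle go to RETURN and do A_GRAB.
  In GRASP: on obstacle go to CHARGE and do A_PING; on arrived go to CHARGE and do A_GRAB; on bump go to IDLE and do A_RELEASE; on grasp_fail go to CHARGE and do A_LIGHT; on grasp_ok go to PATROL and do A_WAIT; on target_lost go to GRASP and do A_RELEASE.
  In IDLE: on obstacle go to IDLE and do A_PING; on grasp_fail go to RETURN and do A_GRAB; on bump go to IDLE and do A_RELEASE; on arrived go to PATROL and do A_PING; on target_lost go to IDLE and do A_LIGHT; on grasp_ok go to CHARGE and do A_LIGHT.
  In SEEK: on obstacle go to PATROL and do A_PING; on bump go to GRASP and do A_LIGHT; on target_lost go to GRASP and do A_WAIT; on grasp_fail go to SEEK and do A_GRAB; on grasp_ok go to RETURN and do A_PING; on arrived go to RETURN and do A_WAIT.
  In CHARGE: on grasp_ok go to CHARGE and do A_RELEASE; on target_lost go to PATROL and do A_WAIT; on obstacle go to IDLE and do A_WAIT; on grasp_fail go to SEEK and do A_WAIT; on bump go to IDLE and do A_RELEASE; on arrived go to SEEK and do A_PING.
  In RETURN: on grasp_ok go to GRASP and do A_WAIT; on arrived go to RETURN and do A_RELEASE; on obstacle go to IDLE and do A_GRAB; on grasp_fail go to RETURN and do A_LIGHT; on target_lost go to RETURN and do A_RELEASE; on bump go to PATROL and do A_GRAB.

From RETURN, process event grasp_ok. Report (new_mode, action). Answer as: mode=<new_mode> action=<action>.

mode=GRASP action=A_WAIT

current mode = RETURN; filter table to that mode:
  (RETURN, grasp_ok) → (GRASP, A_WAIT)  ← event matches
  (RETURN, arrived) → (RETURN, A_RELEASE)
  (RETURN, obstacle) → (IDLE, A_GRAB)
  (RETURN, grasp_fail) → (RETURN, A_LIGHT)
  (RETURN, target_lost) → (RETURN, A_RELEASE)
  (RETURN, bump) → (PATROL, A_GRAB)
event = grasp_ok selects (GRASP, A_WAIT)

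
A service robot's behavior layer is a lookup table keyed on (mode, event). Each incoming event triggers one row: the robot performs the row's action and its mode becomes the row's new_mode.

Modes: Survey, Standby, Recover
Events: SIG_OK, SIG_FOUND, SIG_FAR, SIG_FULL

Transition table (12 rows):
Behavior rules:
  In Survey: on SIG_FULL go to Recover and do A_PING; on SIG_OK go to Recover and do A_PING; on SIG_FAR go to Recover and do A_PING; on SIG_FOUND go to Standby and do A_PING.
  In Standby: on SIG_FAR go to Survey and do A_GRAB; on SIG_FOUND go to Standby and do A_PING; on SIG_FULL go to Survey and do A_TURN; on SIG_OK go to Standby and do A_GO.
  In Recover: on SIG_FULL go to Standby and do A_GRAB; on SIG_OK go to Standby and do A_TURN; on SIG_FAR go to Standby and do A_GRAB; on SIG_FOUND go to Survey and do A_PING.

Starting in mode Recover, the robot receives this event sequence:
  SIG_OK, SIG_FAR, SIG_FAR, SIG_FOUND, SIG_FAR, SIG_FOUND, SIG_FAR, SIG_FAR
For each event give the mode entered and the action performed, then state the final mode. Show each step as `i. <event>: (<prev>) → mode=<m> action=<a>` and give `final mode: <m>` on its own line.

final mode: Standby

1. SIG_OK: (Recover) → mode=Standby action=A_TURN
2. SIG_FAR: (Standby) → mode=Survey action=A_GRAB
3. SIG_FAR: (Survey) → mode=Recover action=A_PING
4. SIG_FOUND: (Recover) → mode=Survey action=A_PING
5. SIG_FAR: (Survey) → mode=Recover action=A_PING
6. SIG_FOUND: (Recover) → mode=Survey action=A_PING
7. SIG_FAR: (Survey) → mode=Recover action=A_PING
8. SIG_FAR: (Recover) → mode=Standby action=A_GRAB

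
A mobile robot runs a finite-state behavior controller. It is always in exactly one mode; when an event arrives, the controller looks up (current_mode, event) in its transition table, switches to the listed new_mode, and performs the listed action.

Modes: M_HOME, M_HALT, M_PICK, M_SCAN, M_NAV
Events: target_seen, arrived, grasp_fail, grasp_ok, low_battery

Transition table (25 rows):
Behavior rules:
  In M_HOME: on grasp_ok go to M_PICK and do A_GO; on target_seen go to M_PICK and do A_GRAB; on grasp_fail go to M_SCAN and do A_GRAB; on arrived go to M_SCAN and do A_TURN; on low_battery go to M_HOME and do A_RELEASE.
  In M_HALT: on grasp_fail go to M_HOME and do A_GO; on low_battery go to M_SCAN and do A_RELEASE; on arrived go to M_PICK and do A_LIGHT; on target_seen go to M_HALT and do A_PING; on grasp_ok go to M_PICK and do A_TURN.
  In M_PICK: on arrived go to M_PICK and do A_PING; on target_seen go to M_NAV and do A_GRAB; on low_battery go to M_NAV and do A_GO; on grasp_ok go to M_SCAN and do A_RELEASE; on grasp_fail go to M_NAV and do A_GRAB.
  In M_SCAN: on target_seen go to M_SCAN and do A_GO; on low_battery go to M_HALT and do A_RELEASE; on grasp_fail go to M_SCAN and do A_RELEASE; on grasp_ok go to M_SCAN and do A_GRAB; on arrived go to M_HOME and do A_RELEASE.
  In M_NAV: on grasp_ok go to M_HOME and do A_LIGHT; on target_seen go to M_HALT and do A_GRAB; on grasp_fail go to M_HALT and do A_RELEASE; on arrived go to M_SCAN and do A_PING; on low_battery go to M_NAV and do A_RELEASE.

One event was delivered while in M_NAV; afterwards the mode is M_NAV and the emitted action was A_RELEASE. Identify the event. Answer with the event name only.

low_battery

try target_seen: (M_NAV, target_seen) → (M_HALT, A_GRAB)
try arrived: (M_NAV, arrived) → (M_SCAN, A_PING)
try grasp_fail: (M_NAV, grasp_fail) → (M_HALT, A_RELEASE)
try grasp_ok: (M_NAV, grasp_ok) → (M_HOME, A_LIGHT)
try low_battery: (M_NAV, low_battery) → (M_NAV, A_RELEASE)  ← matches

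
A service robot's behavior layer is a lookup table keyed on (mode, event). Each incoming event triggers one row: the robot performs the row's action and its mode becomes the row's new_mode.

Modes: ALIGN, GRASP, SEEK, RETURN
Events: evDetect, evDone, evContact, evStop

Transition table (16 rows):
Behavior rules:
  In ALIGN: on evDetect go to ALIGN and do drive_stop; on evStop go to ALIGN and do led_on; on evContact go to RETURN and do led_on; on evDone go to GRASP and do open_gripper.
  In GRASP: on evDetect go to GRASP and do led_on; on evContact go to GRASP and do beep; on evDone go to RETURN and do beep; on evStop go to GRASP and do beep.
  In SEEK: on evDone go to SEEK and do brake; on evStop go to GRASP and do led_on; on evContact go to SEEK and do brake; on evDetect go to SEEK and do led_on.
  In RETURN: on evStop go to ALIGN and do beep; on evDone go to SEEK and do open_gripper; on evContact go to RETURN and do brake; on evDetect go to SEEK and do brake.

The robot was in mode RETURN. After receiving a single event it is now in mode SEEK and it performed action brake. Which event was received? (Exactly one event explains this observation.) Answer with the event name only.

evDetect

try evDetect: (RETURN, evDetect) → (SEEK, brake)  ← matches
try evDone: (RETURN, evDone) → (SEEK, open_gripper)
try evContact: (RETURN, evContact) → (RETURN, brake)
try evStop: (RETURN, evStop) → (ALIGN, beep)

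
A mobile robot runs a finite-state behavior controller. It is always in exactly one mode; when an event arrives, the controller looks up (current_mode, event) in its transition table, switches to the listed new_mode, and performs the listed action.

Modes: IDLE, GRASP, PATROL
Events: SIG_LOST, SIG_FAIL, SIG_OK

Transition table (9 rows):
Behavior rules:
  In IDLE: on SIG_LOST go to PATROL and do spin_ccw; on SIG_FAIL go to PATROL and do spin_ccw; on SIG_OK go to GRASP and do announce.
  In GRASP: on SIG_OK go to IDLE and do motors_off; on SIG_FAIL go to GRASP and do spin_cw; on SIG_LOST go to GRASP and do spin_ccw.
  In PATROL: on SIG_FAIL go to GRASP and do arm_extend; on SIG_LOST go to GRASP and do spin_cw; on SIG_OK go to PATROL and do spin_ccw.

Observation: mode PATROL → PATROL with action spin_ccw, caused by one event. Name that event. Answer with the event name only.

SIG_OK

try SIG_LOST: (PATROL, SIG_LOST) → (GRASP, spin_cw)
try SIG_FAIL: (PATROL, SIG_FAIL) → (GRASP, arm_extend)
try SIG_OK: (PATROL, SIG_OK) → (PATROL, spin_ccw)  ← matches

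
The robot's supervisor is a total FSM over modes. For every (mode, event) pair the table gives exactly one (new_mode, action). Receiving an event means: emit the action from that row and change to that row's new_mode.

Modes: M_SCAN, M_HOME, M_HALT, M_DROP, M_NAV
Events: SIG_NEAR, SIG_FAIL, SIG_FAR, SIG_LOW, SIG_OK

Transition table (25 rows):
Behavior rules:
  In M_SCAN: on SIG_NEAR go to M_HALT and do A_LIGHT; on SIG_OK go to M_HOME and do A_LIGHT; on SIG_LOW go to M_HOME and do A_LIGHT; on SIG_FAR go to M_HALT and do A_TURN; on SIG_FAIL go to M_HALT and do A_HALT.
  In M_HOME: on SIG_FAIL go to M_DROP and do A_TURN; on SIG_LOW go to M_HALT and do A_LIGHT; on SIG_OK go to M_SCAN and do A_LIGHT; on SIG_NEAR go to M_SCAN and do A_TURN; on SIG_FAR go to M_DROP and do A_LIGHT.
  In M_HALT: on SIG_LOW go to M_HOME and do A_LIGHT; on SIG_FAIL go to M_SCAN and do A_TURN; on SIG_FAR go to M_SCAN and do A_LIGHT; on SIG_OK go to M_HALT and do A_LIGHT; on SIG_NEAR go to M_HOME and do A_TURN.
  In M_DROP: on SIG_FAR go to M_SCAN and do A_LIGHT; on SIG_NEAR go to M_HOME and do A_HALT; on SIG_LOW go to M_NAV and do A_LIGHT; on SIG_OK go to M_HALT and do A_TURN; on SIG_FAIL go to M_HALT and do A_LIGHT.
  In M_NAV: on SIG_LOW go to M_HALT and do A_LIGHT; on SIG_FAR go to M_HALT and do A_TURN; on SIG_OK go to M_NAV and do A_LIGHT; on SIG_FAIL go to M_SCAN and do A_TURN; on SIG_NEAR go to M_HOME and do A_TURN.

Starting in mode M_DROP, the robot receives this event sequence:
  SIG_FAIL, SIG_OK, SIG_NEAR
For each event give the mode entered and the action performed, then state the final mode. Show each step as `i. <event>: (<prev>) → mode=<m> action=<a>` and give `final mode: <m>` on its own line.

final mode: M_HOME

1. SIG_FAIL: (M_DROP) → mode=M_HALT action=A_LIGHT
2. SIG_OK: (M_HALT) → mode=M_HALT action=A_LIGHT
3. SIG_NEAR: (M_HALT) → mode=M_HOME action=A_TURN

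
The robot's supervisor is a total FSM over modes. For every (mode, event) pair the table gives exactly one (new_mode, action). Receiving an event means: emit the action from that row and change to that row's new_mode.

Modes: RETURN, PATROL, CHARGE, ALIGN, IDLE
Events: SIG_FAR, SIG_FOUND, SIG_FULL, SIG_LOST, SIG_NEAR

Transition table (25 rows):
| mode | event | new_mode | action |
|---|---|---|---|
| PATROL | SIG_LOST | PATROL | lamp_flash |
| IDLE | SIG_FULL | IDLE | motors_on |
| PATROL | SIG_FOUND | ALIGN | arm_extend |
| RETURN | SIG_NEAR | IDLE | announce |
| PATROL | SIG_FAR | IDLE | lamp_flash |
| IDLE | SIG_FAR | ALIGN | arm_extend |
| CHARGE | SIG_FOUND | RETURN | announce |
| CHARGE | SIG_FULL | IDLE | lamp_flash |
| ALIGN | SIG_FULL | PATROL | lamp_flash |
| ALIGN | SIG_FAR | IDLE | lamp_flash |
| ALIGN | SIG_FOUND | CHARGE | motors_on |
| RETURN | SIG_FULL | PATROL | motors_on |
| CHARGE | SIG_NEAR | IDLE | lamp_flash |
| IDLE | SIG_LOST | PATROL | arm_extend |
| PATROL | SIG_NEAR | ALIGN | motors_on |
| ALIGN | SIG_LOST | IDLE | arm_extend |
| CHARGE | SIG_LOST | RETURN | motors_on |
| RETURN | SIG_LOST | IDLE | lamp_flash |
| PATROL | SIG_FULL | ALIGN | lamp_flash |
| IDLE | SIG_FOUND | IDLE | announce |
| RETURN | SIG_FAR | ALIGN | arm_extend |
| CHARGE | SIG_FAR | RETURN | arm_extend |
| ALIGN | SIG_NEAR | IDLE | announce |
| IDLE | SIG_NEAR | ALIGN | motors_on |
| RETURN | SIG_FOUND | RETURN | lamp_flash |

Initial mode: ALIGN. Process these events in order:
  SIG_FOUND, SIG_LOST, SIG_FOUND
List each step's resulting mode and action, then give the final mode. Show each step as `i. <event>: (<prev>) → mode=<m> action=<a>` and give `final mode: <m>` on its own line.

1. SIG_FOUND: (ALIGN) → mode=CHARGE action=motors_on
2. SIG_LOST: (CHARGE) → mode=RETURN action=motors_on
3. SIG_FOUND: (RETURN) → mode=RETURN action=lamp_flash

final mode: RETURN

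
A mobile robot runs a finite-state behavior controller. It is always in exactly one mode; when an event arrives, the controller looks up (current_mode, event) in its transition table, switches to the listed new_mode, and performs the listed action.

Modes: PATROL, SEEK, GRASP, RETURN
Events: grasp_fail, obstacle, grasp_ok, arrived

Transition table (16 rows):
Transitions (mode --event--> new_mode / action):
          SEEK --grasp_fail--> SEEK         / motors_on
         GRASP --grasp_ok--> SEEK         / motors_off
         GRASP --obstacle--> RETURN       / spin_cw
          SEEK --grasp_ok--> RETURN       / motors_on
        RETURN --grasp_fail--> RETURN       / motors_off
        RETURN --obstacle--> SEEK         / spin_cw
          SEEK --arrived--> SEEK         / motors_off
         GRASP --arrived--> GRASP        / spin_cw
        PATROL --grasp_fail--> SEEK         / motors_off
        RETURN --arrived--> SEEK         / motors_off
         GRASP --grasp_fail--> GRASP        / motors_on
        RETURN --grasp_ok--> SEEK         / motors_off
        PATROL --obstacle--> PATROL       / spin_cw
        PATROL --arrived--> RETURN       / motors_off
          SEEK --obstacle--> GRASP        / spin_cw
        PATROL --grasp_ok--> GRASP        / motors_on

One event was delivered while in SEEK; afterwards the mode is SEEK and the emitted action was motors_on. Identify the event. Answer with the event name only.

try grasp_fail: (SEEK, grasp_fail) → (SEEK, motors_on)  ← matches
try obstacle: (SEEK, obstacle) → (GRASP, spin_cw)
try grasp_ok: (SEEK, grasp_ok) → (RETURN, motors_on)
try arrived: (SEEK, arrived) → (SEEK, motors_off)

grasp_fail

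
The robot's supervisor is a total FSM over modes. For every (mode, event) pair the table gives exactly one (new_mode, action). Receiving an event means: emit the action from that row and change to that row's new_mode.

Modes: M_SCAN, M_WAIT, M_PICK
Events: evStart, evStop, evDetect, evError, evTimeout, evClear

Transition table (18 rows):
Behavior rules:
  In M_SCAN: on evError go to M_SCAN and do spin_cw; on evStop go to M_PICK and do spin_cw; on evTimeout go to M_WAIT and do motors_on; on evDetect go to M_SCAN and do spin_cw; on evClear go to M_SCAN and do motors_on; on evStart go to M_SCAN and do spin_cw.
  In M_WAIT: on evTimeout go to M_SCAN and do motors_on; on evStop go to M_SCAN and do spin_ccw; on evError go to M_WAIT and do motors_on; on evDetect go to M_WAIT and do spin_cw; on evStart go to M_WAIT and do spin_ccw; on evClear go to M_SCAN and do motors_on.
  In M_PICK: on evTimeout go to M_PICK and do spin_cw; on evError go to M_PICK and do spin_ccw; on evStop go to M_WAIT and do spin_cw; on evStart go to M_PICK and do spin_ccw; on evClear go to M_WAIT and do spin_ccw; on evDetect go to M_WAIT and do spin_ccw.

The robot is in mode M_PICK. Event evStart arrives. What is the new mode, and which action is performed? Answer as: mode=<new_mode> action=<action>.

mode=M_PICK action=spin_ccw

current mode = M_PICK; filter table to that mode:
  (M_PICK, evTimeout) → (M_PICK, spin_cw)
  (M_PICK, evError) → (M_PICK, spin_ccw)
  (M_PICK, evStop) → (M_WAIT, spin_cw)
  (M_PICK, evStart) → (M_PICK, spin_ccw)  ← event matches
  (M_PICK, evClear) → (M_WAIT, spin_ccw)
  (M_PICK, evDetect) → (M_WAIT, spin_ccw)
event = evStart selects (M_PICK, spin_ccw)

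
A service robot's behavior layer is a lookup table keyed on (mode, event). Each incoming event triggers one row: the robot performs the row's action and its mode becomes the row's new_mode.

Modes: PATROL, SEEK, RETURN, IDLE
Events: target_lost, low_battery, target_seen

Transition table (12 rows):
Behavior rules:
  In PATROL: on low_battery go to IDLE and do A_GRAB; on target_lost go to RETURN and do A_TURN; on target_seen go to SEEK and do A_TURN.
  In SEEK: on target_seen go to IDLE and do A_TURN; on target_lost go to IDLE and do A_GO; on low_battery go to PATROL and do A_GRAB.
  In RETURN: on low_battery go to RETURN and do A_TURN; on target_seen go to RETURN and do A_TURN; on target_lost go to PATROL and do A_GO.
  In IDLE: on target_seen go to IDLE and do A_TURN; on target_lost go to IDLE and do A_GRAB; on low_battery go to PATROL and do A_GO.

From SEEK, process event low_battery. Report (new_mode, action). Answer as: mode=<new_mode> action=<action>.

current mode = SEEK; filter table to that mode:
  (SEEK, target_seen) → (IDLE, A_TURN)
  (SEEK, target_lost) → (IDLE, A_GO)
  (SEEK, low_battery) → (PATROL, A_GRAB)  ← event matches
event = low_battery selects (PATROL, A_GRAB)

mode=PATROL action=A_GRAB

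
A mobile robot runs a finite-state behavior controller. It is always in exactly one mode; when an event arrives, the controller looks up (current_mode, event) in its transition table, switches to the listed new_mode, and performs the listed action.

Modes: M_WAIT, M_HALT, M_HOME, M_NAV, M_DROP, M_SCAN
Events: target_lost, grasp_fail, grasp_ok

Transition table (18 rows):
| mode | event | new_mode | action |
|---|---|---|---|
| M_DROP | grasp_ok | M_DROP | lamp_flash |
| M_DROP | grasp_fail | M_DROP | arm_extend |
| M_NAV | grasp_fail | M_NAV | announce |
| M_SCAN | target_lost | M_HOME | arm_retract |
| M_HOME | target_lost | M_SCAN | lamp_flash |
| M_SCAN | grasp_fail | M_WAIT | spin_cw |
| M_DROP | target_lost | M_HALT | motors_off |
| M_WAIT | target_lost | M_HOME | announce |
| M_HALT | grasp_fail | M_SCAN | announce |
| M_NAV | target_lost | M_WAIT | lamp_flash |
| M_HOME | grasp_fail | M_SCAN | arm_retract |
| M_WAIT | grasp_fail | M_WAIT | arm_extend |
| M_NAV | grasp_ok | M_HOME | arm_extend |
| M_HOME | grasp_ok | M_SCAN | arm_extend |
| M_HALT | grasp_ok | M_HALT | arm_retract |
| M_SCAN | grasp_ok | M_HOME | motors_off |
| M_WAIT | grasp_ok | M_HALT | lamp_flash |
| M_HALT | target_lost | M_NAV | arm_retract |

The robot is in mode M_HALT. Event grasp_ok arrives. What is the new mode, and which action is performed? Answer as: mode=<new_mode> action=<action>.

mode=M_HALT action=arm_retract

current mode = M_HALT; filter table to that mode:
  (M_HALT, grasp_fail) → (M_SCAN, announce)
  (M_HALT, grasp_ok) → (M_HALT, arm_retract)  ← event matches
  (M_HALT, target_lost) → (M_NAV, arm_retract)
event = grasp_ok selects (M_HALT, arm_retract)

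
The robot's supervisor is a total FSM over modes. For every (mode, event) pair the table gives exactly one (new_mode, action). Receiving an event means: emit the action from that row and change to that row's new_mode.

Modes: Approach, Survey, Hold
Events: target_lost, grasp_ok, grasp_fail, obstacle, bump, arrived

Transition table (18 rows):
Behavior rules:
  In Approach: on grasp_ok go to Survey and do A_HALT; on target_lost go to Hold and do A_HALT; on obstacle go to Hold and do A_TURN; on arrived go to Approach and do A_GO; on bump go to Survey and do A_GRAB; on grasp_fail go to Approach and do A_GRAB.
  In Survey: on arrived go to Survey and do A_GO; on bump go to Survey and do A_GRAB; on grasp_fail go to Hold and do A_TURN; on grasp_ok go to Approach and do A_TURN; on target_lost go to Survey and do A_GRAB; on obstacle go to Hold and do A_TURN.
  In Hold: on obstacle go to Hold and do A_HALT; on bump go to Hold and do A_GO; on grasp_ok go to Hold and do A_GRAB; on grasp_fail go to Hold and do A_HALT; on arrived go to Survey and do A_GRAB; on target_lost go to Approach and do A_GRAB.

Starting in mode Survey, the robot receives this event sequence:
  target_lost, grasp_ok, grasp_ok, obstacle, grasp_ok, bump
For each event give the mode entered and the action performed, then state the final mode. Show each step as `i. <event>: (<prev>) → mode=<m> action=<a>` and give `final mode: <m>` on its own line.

final mode: Hold

1. target_lost: (Survey) → mode=Survey action=A_GRAB
2. grasp_ok: (Survey) → mode=Approach action=A_TURN
3. grasp_ok: (Approach) → mode=Survey action=A_HALT
4. obstacle: (Survey) → mode=Hold action=A_TURN
5. grasp_ok: (Hold) → mode=Hold action=A_GRAB
6. bump: (Hold) → mode=Hold action=A_GO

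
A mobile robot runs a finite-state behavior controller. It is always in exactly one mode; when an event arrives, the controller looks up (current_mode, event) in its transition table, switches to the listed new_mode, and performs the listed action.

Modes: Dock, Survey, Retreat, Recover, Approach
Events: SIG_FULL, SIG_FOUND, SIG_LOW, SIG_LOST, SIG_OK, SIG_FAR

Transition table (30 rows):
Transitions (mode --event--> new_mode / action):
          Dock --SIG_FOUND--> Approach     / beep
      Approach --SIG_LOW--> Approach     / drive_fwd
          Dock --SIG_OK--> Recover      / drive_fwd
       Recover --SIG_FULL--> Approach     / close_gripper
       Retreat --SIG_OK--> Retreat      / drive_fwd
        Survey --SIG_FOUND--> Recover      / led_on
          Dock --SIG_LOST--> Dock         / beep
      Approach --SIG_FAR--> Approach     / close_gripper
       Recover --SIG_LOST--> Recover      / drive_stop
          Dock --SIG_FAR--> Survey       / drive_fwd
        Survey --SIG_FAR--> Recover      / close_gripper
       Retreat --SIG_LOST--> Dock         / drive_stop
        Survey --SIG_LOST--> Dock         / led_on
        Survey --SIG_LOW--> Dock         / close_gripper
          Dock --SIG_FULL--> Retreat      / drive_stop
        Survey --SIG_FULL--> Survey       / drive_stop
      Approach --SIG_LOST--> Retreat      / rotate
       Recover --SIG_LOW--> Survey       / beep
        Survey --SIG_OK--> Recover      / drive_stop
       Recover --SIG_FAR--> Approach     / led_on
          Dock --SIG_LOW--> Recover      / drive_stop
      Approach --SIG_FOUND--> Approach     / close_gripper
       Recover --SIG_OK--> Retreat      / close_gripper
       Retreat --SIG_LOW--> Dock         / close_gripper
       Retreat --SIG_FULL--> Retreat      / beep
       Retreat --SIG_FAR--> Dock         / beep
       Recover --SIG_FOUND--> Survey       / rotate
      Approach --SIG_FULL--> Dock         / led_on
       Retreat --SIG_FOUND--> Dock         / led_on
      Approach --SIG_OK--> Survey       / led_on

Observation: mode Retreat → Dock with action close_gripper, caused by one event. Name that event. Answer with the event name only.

try SIG_FULL: (Retreat, SIG_FULL) → (Retreat, beep)
try SIG_FOUND: (Retreat, SIG_FOUND) → (Dock, led_on)
try SIG_LOW: (Retreat, SIG_LOW) → (Dock, close_gripper)  ← matches
try SIG_LOST: (Retreat, SIG_LOST) → (Dock, drive_stop)
try SIG_OK: (Retreat, SIG_OK) → (Retreat, drive_fwd)
try SIG_FAR: (Retreat, SIG_FAR) → (Dock, beep)

SIG_LOW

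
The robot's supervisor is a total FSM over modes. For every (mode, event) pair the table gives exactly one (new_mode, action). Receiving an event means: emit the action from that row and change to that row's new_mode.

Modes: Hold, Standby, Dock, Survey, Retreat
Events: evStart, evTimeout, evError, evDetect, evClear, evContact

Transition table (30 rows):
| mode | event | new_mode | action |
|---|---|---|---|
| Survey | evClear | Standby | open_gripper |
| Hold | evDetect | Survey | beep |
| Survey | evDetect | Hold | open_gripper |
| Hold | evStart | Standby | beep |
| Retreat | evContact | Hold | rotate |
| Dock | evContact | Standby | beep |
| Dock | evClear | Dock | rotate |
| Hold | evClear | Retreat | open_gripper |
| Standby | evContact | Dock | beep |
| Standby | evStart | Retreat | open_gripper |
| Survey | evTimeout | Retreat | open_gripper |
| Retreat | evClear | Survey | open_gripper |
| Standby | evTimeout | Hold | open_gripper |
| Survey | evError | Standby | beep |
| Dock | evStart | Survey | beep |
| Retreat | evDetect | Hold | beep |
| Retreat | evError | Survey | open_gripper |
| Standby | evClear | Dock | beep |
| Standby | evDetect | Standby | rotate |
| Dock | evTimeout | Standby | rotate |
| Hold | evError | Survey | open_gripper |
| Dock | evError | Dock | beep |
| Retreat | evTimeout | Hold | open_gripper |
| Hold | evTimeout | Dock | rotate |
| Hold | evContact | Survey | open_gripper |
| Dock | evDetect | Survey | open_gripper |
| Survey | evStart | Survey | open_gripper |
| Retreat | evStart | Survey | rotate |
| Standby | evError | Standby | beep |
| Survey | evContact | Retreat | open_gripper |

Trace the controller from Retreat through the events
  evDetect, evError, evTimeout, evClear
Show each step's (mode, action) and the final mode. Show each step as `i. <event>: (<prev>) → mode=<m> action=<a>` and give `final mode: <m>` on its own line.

1. evDetect: (Retreat) → mode=Hold action=beep
2. evError: (Hold) → mode=Survey action=open_gripper
3. evTimeout: (Survey) → mode=Retreat action=open_gripper
4. evClear: (Retreat) → mode=Survey action=open_gripper

final mode: Survey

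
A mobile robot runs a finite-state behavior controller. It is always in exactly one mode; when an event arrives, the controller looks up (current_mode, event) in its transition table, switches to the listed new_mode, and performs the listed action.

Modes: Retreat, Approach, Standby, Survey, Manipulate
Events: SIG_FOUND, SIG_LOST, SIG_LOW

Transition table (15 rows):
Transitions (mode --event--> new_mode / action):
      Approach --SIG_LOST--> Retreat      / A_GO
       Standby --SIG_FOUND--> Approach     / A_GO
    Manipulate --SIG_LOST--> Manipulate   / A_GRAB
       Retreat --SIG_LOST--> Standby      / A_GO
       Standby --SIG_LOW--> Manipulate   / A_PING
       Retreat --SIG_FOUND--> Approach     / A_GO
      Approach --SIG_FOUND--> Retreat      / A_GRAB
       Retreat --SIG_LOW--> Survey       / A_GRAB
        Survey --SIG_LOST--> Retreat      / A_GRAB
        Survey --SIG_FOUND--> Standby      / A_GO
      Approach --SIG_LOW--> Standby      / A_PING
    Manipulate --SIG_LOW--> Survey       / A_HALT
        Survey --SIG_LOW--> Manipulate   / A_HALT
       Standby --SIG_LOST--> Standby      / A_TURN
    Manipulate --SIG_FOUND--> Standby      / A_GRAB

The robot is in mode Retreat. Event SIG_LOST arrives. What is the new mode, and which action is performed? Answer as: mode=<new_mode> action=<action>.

mode=Standby action=A_GO

current mode = Retreat; filter table to that mode:
  (Retreat, SIG_LOST) → (Standby, A_GO)  ← event matches
  (Retreat, SIG_FOUND) → (Approach, A_GO)
  (Retreat, SIG_LOW) → (Survey, A_GRAB)
event = SIG_LOST selects (Standby, A_GO)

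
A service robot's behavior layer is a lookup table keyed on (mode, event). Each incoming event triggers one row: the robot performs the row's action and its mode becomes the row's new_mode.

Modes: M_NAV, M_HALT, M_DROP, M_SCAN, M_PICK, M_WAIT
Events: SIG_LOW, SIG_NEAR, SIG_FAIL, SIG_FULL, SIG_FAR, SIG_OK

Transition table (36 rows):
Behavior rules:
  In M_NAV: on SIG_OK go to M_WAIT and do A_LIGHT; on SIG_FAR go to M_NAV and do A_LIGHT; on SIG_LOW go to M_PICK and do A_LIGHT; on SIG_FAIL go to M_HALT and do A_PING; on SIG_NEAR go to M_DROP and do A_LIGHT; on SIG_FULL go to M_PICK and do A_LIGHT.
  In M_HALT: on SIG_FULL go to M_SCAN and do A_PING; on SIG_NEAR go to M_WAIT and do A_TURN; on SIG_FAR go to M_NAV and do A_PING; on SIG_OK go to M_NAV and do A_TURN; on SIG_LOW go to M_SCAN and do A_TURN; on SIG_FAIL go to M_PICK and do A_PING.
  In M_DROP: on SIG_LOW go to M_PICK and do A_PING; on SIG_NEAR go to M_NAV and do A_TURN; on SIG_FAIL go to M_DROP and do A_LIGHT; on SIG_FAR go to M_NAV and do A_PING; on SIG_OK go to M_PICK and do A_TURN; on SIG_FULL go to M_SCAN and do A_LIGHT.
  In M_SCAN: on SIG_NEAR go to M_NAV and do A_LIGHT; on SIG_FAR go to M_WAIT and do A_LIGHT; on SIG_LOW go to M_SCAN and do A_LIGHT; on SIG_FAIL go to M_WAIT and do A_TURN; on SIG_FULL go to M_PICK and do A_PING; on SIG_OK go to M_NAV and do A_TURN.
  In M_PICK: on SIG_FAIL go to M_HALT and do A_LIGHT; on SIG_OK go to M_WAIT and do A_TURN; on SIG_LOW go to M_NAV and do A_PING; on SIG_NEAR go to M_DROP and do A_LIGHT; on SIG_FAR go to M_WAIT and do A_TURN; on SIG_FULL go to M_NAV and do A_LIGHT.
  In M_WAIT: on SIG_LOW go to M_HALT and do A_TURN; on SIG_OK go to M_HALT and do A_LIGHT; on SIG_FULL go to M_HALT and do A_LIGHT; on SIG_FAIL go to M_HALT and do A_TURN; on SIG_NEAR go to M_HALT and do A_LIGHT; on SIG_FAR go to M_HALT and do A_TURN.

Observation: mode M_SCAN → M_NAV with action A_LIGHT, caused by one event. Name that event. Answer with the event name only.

try SIG_LOW: (M_SCAN, SIG_LOW) → (M_SCAN, A_LIGHT)
try SIG_NEAR: (M_SCAN, SIG_NEAR) → (M_NAV, A_LIGHT)  ← matches
try SIG_FAIL: (M_SCAN, SIG_FAIL) → (M_WAIT, A_TURN)
try SIG_FULL: (M_SCAN, SIG_FULL) → (M_PICK, A_PING)
try SIG_FAR: (M_SCAN, SIG_FAR) → (M_WAIT, A_LIGHT)
try SIG_OK: (M_SCAN, SIG_OK) → (M_NAV, A_TURN)

SIG_NEAR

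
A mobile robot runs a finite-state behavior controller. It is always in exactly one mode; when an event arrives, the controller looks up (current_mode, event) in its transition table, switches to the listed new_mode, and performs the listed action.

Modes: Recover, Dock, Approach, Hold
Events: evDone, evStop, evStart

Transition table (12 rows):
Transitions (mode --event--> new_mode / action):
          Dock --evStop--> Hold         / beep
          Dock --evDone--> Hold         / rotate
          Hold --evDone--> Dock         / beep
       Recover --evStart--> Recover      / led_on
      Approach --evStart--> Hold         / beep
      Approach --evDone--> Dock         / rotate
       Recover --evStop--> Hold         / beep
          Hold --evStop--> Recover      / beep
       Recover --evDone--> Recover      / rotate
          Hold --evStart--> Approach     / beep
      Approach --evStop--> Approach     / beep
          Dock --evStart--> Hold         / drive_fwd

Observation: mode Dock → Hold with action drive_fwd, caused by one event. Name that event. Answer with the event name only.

try evDone: (Dock, evDone) → (Hold, rotate)
try evStop: (Dock, evStop) → (Hold, beep)
try evStart: (Dock, evStart) → (Hold, drive_fwd)  ← matches

evStart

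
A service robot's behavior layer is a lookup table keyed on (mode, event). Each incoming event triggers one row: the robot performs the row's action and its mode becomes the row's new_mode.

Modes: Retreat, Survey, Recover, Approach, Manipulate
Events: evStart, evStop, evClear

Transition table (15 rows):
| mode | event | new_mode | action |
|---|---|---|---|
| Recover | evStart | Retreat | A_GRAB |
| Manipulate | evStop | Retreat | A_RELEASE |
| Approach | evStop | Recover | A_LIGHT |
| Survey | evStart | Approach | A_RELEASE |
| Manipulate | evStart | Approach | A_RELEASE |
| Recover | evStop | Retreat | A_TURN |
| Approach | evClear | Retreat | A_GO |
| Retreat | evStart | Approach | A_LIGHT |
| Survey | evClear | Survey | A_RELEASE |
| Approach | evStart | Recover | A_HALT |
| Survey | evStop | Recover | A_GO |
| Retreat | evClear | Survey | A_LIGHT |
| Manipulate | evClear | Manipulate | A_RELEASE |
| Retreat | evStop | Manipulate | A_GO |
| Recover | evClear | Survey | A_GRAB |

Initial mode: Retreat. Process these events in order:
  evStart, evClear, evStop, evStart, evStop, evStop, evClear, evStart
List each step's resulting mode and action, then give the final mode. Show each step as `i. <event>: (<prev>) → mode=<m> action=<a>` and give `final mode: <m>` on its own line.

final mode: Approach

1. evStart: (Retreat) → mode=Approach action=A_LIGHT
2. evClear: (Approach) → mode=Retreat action=A_GO
3. evStop: (Retreat) → mode=Manipulate action=A_GO
4. evStart: (Manipulate) → mode=Approach action=A_RELEASE
5. evStop: (Approach) → mode=Recover action=A_LIGHT
6. evStop: (Recover) → mode=Retreat action=A_TURN
7. evClear: (Retreat) → mode=Survey action=A_LIGHT
8. evStart: (Survey) → mode=Approach action=A_RELEASE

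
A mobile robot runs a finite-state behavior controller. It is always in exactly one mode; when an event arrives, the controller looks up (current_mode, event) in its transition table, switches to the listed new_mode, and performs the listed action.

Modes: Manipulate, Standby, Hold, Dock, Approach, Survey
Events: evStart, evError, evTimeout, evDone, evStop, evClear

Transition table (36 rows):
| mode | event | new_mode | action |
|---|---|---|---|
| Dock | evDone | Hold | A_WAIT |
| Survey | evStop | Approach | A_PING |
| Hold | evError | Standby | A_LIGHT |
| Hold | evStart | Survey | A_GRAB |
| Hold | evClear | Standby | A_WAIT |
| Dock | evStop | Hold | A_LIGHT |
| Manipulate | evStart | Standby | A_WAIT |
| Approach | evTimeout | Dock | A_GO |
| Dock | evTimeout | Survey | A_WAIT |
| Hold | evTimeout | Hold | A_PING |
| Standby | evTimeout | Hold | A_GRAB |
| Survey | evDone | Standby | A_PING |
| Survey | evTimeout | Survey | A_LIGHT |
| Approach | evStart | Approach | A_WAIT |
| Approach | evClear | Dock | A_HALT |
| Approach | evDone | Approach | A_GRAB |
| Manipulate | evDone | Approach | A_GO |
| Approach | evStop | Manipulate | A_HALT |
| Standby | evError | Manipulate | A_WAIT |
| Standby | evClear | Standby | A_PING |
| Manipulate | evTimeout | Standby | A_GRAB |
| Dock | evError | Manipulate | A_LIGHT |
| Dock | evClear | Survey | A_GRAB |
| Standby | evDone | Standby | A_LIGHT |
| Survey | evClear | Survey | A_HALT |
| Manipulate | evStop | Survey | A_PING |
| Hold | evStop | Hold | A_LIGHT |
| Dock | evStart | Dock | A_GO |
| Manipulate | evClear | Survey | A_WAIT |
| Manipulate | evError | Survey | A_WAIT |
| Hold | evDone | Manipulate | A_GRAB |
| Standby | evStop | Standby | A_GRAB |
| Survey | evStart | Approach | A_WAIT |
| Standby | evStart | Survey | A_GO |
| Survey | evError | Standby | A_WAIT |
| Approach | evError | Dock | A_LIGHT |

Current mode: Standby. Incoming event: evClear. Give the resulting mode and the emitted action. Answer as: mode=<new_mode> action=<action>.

current mode = Standby; filter table to that mode:
  (Standby, evTimeout) → (Hold, A_GRAB)
  (Standby, evError) → (Manipulate, A_WAIT)
  (Standby, evClear) → (Standby, A_PING)  ← event matches
  (Standby, evDone) → (Standby, A_LIGHT)
  (Standby, evStop) → (Standby, A_GRAB)
  (Standby, evStart) → (Survey, A_GO)
event = evClear selects (Standby, A_PING)

mode=Standby action=A_PING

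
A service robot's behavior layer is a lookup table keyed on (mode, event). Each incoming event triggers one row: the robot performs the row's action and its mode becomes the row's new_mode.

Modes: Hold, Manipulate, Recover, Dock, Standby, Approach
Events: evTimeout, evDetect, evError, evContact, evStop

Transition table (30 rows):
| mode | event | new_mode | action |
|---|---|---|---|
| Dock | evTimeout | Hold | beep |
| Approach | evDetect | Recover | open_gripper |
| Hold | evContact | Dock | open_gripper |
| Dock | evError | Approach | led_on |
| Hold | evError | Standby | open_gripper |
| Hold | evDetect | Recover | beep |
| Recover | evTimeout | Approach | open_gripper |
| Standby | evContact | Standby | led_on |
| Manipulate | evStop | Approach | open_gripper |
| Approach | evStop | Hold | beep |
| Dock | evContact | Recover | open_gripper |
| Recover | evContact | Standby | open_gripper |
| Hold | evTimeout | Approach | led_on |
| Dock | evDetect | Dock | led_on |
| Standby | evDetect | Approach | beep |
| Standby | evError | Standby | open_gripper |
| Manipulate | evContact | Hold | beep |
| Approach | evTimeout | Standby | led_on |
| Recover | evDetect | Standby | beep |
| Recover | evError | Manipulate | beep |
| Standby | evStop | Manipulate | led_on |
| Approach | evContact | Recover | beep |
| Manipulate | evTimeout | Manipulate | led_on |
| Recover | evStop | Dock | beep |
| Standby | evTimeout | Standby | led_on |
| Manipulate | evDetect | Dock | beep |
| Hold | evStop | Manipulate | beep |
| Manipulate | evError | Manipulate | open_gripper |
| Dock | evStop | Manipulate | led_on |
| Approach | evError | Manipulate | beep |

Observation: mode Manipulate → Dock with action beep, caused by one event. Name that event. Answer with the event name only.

try evTimeout: (Manipulate, evTimeout) → (Manipulate, led_on)
try evDetect: (Manipulate, evDetect) → (Dock, beep)  ← matches
try evError: (Manipulate, evError) → (Manipulate, open_gripper)
try evContact: (Manipulate, evContact) → (Hold, beep)
try evStop: (Manipulate, evStop) → (Approach, open_gripper)

evDetect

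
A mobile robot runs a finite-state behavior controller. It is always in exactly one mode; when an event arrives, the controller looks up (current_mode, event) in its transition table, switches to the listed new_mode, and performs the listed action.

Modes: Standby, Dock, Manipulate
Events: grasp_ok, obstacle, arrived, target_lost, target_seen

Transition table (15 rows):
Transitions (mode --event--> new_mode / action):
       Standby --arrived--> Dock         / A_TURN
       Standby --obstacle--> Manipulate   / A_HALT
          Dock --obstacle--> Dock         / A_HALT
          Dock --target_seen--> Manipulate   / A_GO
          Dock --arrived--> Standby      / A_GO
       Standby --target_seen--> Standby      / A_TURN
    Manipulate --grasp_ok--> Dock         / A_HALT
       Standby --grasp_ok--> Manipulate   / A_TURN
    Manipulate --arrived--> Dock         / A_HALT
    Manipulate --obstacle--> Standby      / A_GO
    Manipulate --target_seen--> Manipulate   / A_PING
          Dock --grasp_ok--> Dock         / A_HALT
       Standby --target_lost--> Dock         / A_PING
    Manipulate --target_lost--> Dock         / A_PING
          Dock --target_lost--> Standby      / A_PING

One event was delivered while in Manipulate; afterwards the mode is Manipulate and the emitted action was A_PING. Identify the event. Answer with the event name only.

try grasp_ok: (Manipulate, grasp_ok) → (Dock, A_HALT)
try obstacle: (Manipulate, obstacle) → (Standby, A_GO)
try arrived: (Manipulate, arrived) → (Dock, A_HALT)
try target_lost: (Manipulate, target_lost) → (Dock, A_PING)
try target_seen: (Manipulate, target_seen) → (Manipulate, A_PING)  ← matches

target_seen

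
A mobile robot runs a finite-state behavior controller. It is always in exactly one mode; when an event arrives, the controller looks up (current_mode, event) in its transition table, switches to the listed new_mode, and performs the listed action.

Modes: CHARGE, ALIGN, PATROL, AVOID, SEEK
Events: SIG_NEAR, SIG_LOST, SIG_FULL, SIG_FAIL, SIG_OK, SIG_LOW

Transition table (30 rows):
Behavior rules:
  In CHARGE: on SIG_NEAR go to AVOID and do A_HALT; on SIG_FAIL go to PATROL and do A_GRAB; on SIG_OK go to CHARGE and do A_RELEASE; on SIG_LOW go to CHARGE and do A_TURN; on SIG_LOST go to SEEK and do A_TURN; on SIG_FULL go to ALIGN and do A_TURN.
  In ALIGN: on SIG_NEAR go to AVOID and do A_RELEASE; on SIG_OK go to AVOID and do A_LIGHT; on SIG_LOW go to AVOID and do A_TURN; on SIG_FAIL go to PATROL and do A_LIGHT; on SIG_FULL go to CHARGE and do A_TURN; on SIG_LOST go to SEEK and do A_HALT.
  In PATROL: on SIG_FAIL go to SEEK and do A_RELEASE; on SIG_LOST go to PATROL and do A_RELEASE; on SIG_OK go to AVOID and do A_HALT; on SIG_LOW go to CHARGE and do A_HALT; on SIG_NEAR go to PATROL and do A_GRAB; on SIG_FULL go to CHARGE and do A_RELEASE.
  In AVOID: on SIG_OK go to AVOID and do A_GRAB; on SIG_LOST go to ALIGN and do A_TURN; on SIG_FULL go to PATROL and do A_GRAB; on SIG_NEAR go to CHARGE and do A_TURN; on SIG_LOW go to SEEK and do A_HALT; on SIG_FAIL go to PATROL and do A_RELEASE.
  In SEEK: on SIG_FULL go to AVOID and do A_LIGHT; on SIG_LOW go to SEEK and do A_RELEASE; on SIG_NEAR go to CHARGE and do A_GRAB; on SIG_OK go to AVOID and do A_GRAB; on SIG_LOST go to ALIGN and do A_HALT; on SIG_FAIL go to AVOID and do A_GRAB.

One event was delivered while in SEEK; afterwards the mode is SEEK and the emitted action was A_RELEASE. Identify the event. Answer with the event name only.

SIG_LOW

try SIG_NEAR: (SEEK, SIG_NEAR) → (CHARGE, A_GRAB)
try SIG_LOST: (SEEK, SIG_LOST) → (ALIGN, A_HALT)
try SIG_FULL: (SEEK, SIG_FULL) → (AVOID, A_LIGHT)
try SIG_FAIL: (SEEK, SIG_FAIL) → (AVOID, A_GRAB)
try SIG_OK: (SEEK, SIG_OK) → (AVOID, A_GRAB)
try SIG_LOW: (SEEK, SIG_LOW) → (SEEK, A_RELEASE)  ← matches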